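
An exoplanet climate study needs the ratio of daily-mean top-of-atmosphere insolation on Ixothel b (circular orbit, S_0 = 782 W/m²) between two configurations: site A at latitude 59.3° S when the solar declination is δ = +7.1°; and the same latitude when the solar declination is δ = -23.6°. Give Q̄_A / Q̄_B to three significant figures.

— Configuration A (ϕ=-59.3°):
cos h₀ = −tan(-59.3°) tan(+7.100°) = 0.2098, h₀ = 1.3594 rad.
Bracket: h₀ sin ϕ sin δ + cos ϕ cos δ sin h₀ = 1.3594×-0.85985×0.12360 + 0.51054×0.99233×0.97775 = -0.144474 + 0.495352 = 0.350878.
Q̄ = (S_0/π) × [bracket] = (782/π) × 0.350878 = 87.340 W/m².
— Configuration B (ϕ=-59.3°):
cos h₀ = −tan(-59.3°) tan(-23.600°) = -0.7358, h₀ = 2.3977 rad.
Bracket: h₀ sin ϕ sin δ + cos ϕ cos δ sin h₀ = 2.3977×-0.85985×-0.40035 + 0.51054×0.91636×0.67719 = 0.825387 + 0.316816 = 1.142203.
Q̄ = (S_0/π) × [bracket] = (782/π) × 1.142203 = 284.32 W/m².
Ratio Q̄_A / Q̄_B = 87.340 / 284.32 = 0.3072.

Q̄_A / Q̄_B ≈ 0.307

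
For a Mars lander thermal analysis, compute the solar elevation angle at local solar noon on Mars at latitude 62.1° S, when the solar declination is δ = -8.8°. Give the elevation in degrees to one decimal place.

36.7°

At local noon the hour angle is zero, so the zenith angle equals |φ − δ| = |-62.1° − (-8.800°)| = 53.300°.
Elevation = 90° − 53.300° = 36.7°.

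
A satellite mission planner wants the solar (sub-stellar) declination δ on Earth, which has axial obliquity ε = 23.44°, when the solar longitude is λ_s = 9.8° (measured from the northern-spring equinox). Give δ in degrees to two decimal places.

δ = +3.88°

sin δ = sin ε · sin λ_s = sin 23.44° × sin 9.8° = 0.067707.
δ = arcsin(0.067707) = +3.88°.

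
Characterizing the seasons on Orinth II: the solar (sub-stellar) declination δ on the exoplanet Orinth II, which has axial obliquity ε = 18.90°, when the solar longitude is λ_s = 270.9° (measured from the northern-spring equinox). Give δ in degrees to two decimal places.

sin δ = sin ε · sin λ_s = sin 18.90° × sin 270.9° = -0.323877.
δ = arcsin(-0.323877) = -18.90°.

δ = -18.90°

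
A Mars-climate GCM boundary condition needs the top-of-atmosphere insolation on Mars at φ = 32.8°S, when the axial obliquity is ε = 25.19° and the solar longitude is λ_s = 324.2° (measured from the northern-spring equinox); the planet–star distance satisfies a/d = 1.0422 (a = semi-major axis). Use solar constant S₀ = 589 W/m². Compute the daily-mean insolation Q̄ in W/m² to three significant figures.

Solar declination: sin δ = sin ε · sin λ_s = sin 25.19° × sin 324.2° = -0.24897, so δ = -14.417°.
cos H₀ = −tan(-32.8°) tan(-14.417°) = -0.1657, H₀ = 1.7372 rad.
Bracket: H₀ sin φ sin δ + cos φ cos δ sin H₀ = 1.7372×-0.54171×-0.24897 + 0.84057×0.96851×0.98618 = 0.234295 + 0.802850 = 1.037145.
Inverse-square distance factor (a/d)² = 1.0422² = 1.086181.
Q̄ = (S₀/π) × 1.086181 × [bracket] = (589/π) × 1.086181 × 1.037145 = 211.2 W/m².

Q̄ ≈ 211 W/m²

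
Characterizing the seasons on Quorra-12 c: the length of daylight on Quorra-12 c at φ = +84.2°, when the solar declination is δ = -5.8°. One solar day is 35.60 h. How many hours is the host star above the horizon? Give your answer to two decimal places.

0.00 h

cos H₀ = −tan φ · tan δ = 1.0000 ≥ 1, so the host star never rises (polar night) and H₀ = 0.
Daylight = 2H₀/(2π) × 35.60 h = (0.0000/π) × 35.60 = 0.00 h.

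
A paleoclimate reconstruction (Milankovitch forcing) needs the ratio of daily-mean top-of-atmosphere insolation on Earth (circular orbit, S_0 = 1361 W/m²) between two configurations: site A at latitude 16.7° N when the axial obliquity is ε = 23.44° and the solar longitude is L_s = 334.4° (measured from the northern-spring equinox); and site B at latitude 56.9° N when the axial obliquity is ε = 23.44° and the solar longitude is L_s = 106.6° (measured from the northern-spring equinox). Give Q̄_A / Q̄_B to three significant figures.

Q̄_A / Q̄_B ≈ 0.780

— Configuration A (ϕ=+16.7°):
Solar declination: sin δ = sin ε · sin L_s = sin 23.44° × sin 334.4° = -0.17188, so δ = -9.897°.
cos h₀ = −tan(+16.7°) tan(-9.897°) = 0.0523, h₀ = 1.5184 rad.
Bracket: h₀ sin ϕ sin δ + cos ϕ cos δ sin h₀ = 1.5184×0.28736×-0.17188 + 0.95782×0.98512×0.99863 = -0.074996 + 0.942275 = 0.867279.
Q̄ = (S_0/π) × [bracket] = (1361/π) × 0.867279 = 375.72 W/m².
— Configuration B (ϕ=+56.9°):
Solar declination: sin δ = sin ε · sin L_s = sin 23.44° × sin 106.6° = 0.38121, so δ = +22.409°.
cos h₀ = −tan(+56.9°) tan(+22.409°) = -0.6325, h₀ = 2.2556 rad.
Bracket: h₀ sin ϕ sin δ + cos ϕ cos δ sin h₀ = 2.2556×0.83772×0.38121 + 0.54610×0.92449×0.77453 = 0.720320 + 0.391032 = 1.111352.
Q̄ = (S_0/π) × [bracket] = (1361/π) × 1.111352 = 481.46 W/m².
Ratio Q̄_A / Q̄_B = 375.72 / 481.46 = 0.7804.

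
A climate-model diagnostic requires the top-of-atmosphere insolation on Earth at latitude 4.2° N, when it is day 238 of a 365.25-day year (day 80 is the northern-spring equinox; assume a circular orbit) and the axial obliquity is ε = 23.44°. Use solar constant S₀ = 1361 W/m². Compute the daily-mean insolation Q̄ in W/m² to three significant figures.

Q̄ ≈ 434 W/m²

Solar longitude: λ_s = 360° × (238 − 80)/365.25 = 155.729°.
sin δ = sin 23.44° × sin 155.729° = 0.16351, so δ = +9.411°.
cos H₀ = −tan(+4.2°) tan(+9.411°) = -0.0122, H₀ = 1.5830 rad.
Bracket: H₀ sin φ sin δ + cos φ cos δ sin H₀ = 1.5830×0.07324×0.16351 + 0.99731×0.98654×0.99993 = 0.018957 + 0.983817 = 1.002774.
Q̄ = (S₀/π) × [bracket] = (1361/π) × 1.002774 = 434.4 W/m².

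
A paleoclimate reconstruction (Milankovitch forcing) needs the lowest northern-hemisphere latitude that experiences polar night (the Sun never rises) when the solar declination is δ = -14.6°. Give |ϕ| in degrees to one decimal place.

Polar night requires cos h₀ = −tan ϕ tan δ ≥ 1, i.e. tan ϕ tan δ ≤ −1.
The boundary is |tan ϕ| · |tan δ| = 1, so |ϕ| = 90° − |δ| = 90° − 14.6° = 75.4° in the northern hemisphere.

|ϕ| = 75.4°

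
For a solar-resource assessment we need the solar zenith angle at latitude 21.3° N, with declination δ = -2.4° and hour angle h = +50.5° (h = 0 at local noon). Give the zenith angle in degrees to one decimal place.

θ_z = 54.8°

cos θ_z = sin φ sin δ + cos φ cos δ cos h = -0.015211 + 0.592109 = 0.576898.
θ_z = arccos(0.576898) = 54.8°.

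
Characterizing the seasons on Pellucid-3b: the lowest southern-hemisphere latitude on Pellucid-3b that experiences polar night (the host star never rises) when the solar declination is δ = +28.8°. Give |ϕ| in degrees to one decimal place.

Polar night requires cos h₀ = −tan ϕ tan δ ≥ 1, i.e. tan ϕ tan δ ≤ −1.
The boundary is |tan ϕ| · |tan δ| = 1, so |ϕ| = 90° − |δ| = 90° − 28.8° = 61.2° in the southern hemisphere.

|ϕ| = 61.2°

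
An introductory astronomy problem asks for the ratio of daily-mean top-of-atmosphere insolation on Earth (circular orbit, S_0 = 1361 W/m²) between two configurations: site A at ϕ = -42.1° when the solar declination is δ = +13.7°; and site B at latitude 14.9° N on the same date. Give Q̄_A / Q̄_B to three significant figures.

— Configuration A (ϕ=-42.1°):
cos h₀ = −tan(-42.1°) tan(+13.700°) = 0.2203, h₀ = 1.3487 rad.
Bracket: h₀ sin ϕ sin δ + cos ϕ cos δ sin h₀ = 1.3487×-0.67043×0.23684 + 0.74198×0.97155×0.97544 = -0.214153 + 0.703166 = 0.489013.
Q̄ = (S_0/π) × [bracket] = (1361/π) × 0.489013 = 211.85 W/m².
— Configuration B (ϕ=+14.9°):
cos h₀ = −tan(+14.9°) tan(+13.700°) = -0.0649, h₀ = 1.6357 rad.
Bracket: h₀ sin ϕ sin δ + cos ϕ cos δ sin h₀ = 1.6357×0.25713×0.23684 + 0.96638×0.97155×0.99789 = 0.099612 + 0.936905 = 1.036517.
Q̄ = (S_0/π) × [bracket] = (1361/π) × 1.036517 = 449.04 W/m².
Ratio Q̄_A / Q̄_B = 211.85 / 449.04 = 0.4718.

Q̄_A / Q̄_B ≈ 0.472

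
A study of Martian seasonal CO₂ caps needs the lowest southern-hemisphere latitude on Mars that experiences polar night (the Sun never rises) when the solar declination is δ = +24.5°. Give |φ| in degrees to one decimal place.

Polar night requires cos H₀ = −tan φ tan δ ≥ 1, i.e. tan φ tan δ ≤ −1.
The boundary is |tan φ| · |tan δ| = 1, so |φ| = 90° − |δ| = 90° − 24.5° = 65.5° in the southern hemisphere.

|φ| = 65.5°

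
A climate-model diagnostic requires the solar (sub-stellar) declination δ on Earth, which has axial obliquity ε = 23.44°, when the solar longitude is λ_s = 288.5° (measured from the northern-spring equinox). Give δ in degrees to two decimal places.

sin δ = sin ε · sin λ_s = sin 23.44° × sin 288.5° = -0.377232.
δ = arcsin(-0.377232) = -22.16°.

δ = -22.16°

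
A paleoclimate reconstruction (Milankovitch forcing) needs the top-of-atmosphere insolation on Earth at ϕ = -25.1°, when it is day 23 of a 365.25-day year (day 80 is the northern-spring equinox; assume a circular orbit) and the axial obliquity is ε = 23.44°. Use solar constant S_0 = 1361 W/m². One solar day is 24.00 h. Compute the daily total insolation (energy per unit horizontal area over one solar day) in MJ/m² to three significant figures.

40.7 MJ/m²

Solar longitude: L_s = 360° × (23 − 80)/365.25 = -56.181°, i.e. -56.181° + 360° = 303.819°.
sin δ = sin 23.44° × sin 303.819° = -0.33048, so δ = -19.298°.
cos h₀ = −tan(-25.1°) tan(-19.298°) = -0.1640, h₀ = 1.7356 rad.
Bracket: h₀ sin ϕ sin δ + cos ϕ cos δ sin h₀ = 1.7356×-0.42420×-0.33048 + 0.90557×0.94381×0.98646 = 0.243313 + 0.843114 = 1.086427.
Q̄ = (S_0/π) × [bracket] = (1361/π) × 1.086427 = 470.66 W/m².
Daily total = Q̄ × 24.00 h × 3600 s/h = 470.66 × 24.00 × 3600 / 10⁶ = 40.67 MJ/m².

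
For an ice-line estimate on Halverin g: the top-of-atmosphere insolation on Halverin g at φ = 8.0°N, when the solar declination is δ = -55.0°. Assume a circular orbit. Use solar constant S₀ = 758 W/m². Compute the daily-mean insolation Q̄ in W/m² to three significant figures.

cos H₀ = −tan(+8.0°) tan(-55.000°) = 0.2007, H₀ = 1.3687 rad.
Bracket: H₀ sin φ sin δ + cos φ cos δ sin H₀ = 1.3687×0.13917×-0.81915 + 0.99027×0.57358×0.97965 = -0.156033 + 0.556440 = 0.400407.
Q̄ = (S₀/π) × [bracket] = (758/π) × 0.400407 = 96.61 W/m².

Q̄ ≈ 96.6 W/m²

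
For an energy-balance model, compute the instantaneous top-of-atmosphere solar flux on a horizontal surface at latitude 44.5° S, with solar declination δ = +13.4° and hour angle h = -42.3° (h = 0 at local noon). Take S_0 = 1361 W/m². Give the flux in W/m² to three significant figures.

477 W/m²

cos θ_z = sin ϕ sin δ + cos ϕ cos δ cos h = -0.162434 + 0.513180 = 0.350746.
Flux = S_0 · cos θ_z = 1361 × 0.350746 = 477.4 W/m².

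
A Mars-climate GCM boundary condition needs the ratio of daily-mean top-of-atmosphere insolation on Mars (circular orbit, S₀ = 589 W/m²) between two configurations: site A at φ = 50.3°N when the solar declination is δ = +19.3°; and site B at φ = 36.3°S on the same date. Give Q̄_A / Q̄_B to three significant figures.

Q̄_A / Q̄_B ≈ 2.21

— Configuration A (φ=+50.3°):
cos H₀ = −tan(+50.3°) tan(+19.300°) = -0.4218, H₀ = 2.0062 rad.
Bracket: H₀ sin φ sin δ + cos φ cos δ sin H₀ = 2.0062×0.76940×0.33051 + 0.63877×0.94380×0.90668 = 0.510165 + 0.546611 = 1.056776.
Q̄ = (S₀/π) × [bracket] = (589/π) × 1.056776 = 198.13 W/m².
— Configuration B (φ=-36.3°):
cos H₀ = −tan(-36.3°) tan(+19.300°) = 0.2572, H₀ = 1.3106 rad.
Bracket: H₀ sin φ sin δ + cos φ cos δ sin H₀ = 1.3106×-0.59201×0.33051 + 0.80593×0.94380×0.96635 = -0.256439 + 0.735041 = 0.478602.
Q̄ = (S₀/π) × [bracket] = (589/π) × 0.478602 = 89.730 W/m².
Ratio Q̄_A / Q̄_B = 198.13 / 89.730 = 2.208.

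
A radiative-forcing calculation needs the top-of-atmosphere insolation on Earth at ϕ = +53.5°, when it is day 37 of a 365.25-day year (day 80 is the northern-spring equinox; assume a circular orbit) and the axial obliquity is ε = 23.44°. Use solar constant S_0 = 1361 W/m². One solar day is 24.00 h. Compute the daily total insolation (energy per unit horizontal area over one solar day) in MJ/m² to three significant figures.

10.3 MJ/m²

Solar longitude: L_s = 360° × (37 − 80)/365.25 = -42.382°, i.e. -42.382° + 360° = 317.618°.
sin δ = sin 23.44° × sin 317.618° = -0.26814, so δ = -15.553°.
cos h₀ = −tan(+53.5°) tan(-15.553°) = 0.3761, h₀ = 1.1852 rad.
Bracket: h₀ sin ϕ sin δ + cos ϕ cos δ sin h₀ = 1.1852×0.80386×-0.26814 + 0.59482×0.96338×0.92656 = -0.255466 + 0.530954 = 0.275488.
Q̄ = (S_0/π) × [bracket] = (1361/π) × 0.275488 = 119.35 W/m².
Daily total = Q̄ × 24.00 h × 3600 s/h = 119.35 × 24.00 × 3600 / 10⁶ = 10.31 MJ/m².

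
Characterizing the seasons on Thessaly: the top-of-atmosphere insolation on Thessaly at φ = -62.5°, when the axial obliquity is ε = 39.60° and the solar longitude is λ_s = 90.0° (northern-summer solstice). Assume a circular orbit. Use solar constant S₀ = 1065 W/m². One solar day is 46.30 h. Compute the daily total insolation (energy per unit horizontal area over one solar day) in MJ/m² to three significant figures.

Solar declination: sin δ = sin ε · sin λ_s = sin 39.60° × sin 90.0° = 0.63742, so δ = +39.600°.
cos H₀ = −tan(-62.5°) tan(+39.600°) = 1.5892 ≥ 1 ⇒ polar night, H₀ = 0 and Q̄ = 0.
Daily total = Q̄ × 46.30 h × 3600 s/h = 0.00 MJ/m².

0.00 MJ/m²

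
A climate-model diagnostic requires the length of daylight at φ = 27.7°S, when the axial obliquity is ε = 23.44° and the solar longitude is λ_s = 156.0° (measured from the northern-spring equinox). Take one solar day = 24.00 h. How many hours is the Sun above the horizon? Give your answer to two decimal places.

Solar declination: sin δ = sin ε · sin λ_s = sin 23.44° × sin 156.0° = 0.16180, so δ = +9.311°.
cos H₀ = −tan φ · tan δ = −tan(-27.7°) × tan(+9.311°) = 0.0861, so H₀ = 1.4846 rad = 85.06°.
Daylight = 2H₀/(2π) × 24.00 h = (1.4846/π) × 24.00 = 11.34 h.

11.34 h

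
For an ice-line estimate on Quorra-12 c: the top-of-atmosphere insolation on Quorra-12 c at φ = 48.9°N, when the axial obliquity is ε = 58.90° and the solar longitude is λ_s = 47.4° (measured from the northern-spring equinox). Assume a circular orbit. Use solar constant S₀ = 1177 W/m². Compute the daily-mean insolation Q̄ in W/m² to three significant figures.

Solar declination: sin δ = sin ε · sin λ_s = sin 58.90° × sin 47.4° = 0.63030, so δ = +39.072°.
cos H₀ = −tan(+48.9°) tan(+39.072°) = -0.9307, H₀ = 2.7670 rad.
Bracket: H₀ sin φ sin δ + cos φ cos δ sin H₀ = 2.7670×0.75356×0.63030 + 0.65738×0.77636×0.36589 = 1.314239 + 0.186737 = 1.500976.
Q̄ = (S₀/π) × [bracket] = (1177/π) × 1.500976 = 562.3 W/m².

Q̄ ≈ 562 W/m²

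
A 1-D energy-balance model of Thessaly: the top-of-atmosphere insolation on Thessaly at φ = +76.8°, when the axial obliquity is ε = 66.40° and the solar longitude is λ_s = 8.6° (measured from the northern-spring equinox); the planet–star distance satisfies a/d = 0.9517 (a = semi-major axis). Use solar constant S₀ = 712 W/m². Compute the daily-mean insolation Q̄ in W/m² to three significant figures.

Solar declination: sin δ = sin ε · sin λ_s = sin 66.40° × sin 8.6° = 0.13703, so δ = +7.876°.
cos H₀ = −tan(+76.8°) tan(+7.876°) = -0.5898, H₀ = 2.2016 rad.
Bracket: H₀ sin φ sin δ + cos φ cos δ sin H₀ = 2.2016×0.97358×0.13703 + 0.22835×0.99057×0.80756 = 0.293715 + 0.182667 = 0.476382.
Inverse-square distance factor (a/d)² = 0.9517² = 0.905733.
Q̄ = (S₀/π) × 0.905733 × [bracket] = (712/π) × 0.905733 × 0.476382 = 97.79 W/m².

Q̄ ≈ 97.8 W/m²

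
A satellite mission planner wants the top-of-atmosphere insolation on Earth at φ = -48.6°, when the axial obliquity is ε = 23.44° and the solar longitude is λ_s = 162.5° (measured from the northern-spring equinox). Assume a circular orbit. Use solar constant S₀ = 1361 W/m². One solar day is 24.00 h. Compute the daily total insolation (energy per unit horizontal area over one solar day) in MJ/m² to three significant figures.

Solar declination: sin δ = sin ε · sin λ_s = sin 23.44° × sin 162.5° = 0.11962, so δ = +6.870°.
cos H₀ = −tan(-48.6°) tan(+6.870°) = 0.1367, H₀ = 1.4337 rad.
Bracket: H₀ sin φ sin δ + cos φ cos δ sin H₀ = 1.4337×-0.75011×0.11962 + 0.66131×0.99282×0.99062 = -0.128643 + 0.650403 = 0.521760.
Q̄ = (S₀/π) × [bracket] = (1361/π) × 0.521760 = 226.04 W/m².
Daily total = Q̄ × 24.00 h × 3600 s/h = 226.04 × 24.00 × 3600 / 10⁶ = 19.53 MJ/m².

19.5 MJ/m²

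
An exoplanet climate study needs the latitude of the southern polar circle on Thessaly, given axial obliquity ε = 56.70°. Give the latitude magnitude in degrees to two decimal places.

33.30°

The polar circle is the lowest latitude that experiences at least one full rotation of continuous darkness at the northern-summer solstice; it lies at |φ| = 90° − ε = 90° − 56.70° = 33.30°.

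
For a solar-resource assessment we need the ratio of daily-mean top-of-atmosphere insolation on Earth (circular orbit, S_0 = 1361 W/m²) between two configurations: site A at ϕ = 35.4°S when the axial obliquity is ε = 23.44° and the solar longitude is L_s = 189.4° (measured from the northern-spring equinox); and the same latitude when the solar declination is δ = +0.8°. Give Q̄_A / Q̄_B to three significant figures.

Q̄_A / Q̄_B ≈ 1.09

— Configuration A (ϕ=-35.4°):
Solar declination: sin δ = sin ε · sin L_s = sin 23.44° × sin 189.4° = -0.06497, so δ = -3.725°.
cos h₀ = −tan(-35.4°) tan(-3.725°) = -0.0463, h₀ = 1.6171 rad.
Bracket: h₀ sin ϕ sin δ + cos ϕ cos δ sin h₀ = 1.6171×-0.57928×-0.06497 + 0.81513×0.99789×0.99893 = 0.060861 + 0.812540 = 0.873401.
Q̄ = (S_0/π) × [bracket] = (1361/π) × 0.873401 = 378.37 W/m².
— Configuration B (ϕ=-35.4°):
cos h₀ = −tan(-35.4°) tan(+0.800°) = 0.0099, h₀ = 1.5609 rad.
Bracket: h₀ sin ϕ sin δ + cos ϕ cos δ sin h₀ = 1.5609×-0.57928×0.01396 + 0.81513×0.99990×0.99995 = -0.012623 + 0.815008 = 0.802385.
Q̄ = (S_0/π) × [bracket] = (1361/π) × 0.802385 = 347.61 W/m².
Ratio Q̄_A / Q̄_B = 378.37 / 347.61 = 1.088.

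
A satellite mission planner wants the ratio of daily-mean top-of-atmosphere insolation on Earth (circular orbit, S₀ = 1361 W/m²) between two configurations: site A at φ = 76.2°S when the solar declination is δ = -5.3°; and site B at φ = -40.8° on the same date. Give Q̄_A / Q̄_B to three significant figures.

Q̄_A / Q̄_B ≈ 0.465

— Configuration A (φ=-76.2°):
cos H₀ = −tan(-76.2°) tan(-5.300°) = -0.3777, H₀ = 1.9581 rad.
Bracket: H₀ sin φ sin δ + cos φ cos δ sin H₀ = 1.9581×-0.97113×-0.09237 + 0.23853×0.99572×0.92594 = 0.175648 + 0.219919 = 0.395567.
Q̄ = (S₀/π) × [bracket] = (1361/π) × 0.395567 = 171.37 W/m².
— Configuration B (φ=-40.8°):
cos H₀ = −tan(-40.8°) tan(-5.300°) = -0.0801, H₀ = 1.6510 rad.
Bracket: H₀ sin φ sin δ + cos φ cos δ sin H₀ = 1.6510×-0.65342×-0.09237 + 0.75700×0.99572×0.99679 = 0.099648 + 0.751340 = 0.850988.
Q̄ = (S₀/π) × [bracket] = (1361/π) × 0.850988 = 368.66 W/m².
Ratio Q̄_A / Q̄_B = 171.37 / 368.66 = 0.4648.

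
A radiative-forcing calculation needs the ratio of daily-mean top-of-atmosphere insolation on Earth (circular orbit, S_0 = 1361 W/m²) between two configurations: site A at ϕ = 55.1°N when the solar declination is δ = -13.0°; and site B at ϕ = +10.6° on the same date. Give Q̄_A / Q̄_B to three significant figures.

Q̄_A / Q̄_B ≈ 0.334

— Configuration A (ϕ=+55.1°):
cos h₀ = −tan(+55.1°) tan(-13.000°) = 0.3309, h₀ = 1.2335 rad.
Bracket: h₀ sin ϕ sin δ + cos ϕ cos δ sin h₀ = 1.2335×0.82015×-0.22495 + 0.57215×0.97437×0.94365 = -0.227572 + 0.526071 = 0.298499.
Q̄ = (S_0/π) × [bracket] = (1361/π) × 0.298499 = 129.32 W/m².
— Configuration B (ϕ=+10.6°):
cos h₀ = −tan(+10.6°) tan(-13.000°) = 0.0432, h₀ = 1.5276 rad.
Bracket: h₀ sin ϕ sin δ + cos ϕ cos δ sin h₀ = 1.5276×0.18395×-0.22495 + 0.98294×0.97437×0.99907 = -0.063211 + 0.956857 = 0.893646.
Q̄ = (S_0/π) × [bracket] = (1361/π) × 0.893646 = 387.15 W/m².
Ratio Q̄_A / Q̄_B = 129.32 / 387.15 = 0.3340.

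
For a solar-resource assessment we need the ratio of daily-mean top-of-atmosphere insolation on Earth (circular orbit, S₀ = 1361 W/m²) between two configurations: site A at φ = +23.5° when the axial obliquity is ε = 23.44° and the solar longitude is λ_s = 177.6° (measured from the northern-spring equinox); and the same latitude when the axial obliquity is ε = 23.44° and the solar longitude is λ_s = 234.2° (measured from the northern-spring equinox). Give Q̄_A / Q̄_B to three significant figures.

Q̄_A / Q̄_B ≈ 1.37

— Configuration A (φ=+23.5°):
Solar declination: sin δ = sin ε · sin λ_s = sin 23.44° × sin 177.6° = 0.01666, so δ = +0.954°.
cos H₀ = −tan(+23.5°) tan(+0.954°) = -0.0072, H₀ = 1.5780 rad.
Bracket: H₀ sin φ sin δ + cos φ cos δ sin H₀ = 1.5780×0.39875×0.01666 + 0.91706×0.99986×0.99997 = 0.010483 + 0.916904 = 0.927387.
Q̄ = (S₀/π) × [bracket] = (1361/π) × 0.927387 = 401.76 W/m².
— Configuration B (φ=+23.5°):
Solar declination: sin δ = sin ε · sin λ_s = sin 23.44° × sin 234.2° = -0.32263, so δ = -18.822°.
cos H₀ = −tan(+23.5°) tan(-18.822°) = 0.1482, H₀ = 1.4220 rad.
Bracket: H₀ sin φ sin δ + cos φ cos δ sin H₀ = 1.4220×0.39875×-0.32263 + 0.91706×0.94652×0.98896 = -0.182938 + 0.858433 = 0.675495.
Q̄ = (S₀/π) × [bracket] = (1361/π) × 0.675495 = 292.64 W/m².
Ratio Q̄_A / Q̄_B = 401.76 / 292.64 = 1.373.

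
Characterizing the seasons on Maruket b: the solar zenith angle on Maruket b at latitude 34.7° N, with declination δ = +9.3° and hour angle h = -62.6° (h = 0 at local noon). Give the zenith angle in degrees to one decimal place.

θ_z = 62.3°

cos θ_z = sin φ sin δ + cos φ cos δ cos h = 0.091998 + 0.373377 = 0.465375.
θ_z = arccos(0.465375) = 62.3°.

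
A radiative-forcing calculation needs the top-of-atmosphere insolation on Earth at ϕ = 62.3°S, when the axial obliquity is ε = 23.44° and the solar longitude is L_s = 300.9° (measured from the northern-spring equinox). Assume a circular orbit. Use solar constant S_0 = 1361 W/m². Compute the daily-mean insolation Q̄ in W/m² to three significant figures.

Q̄ ≈ 442 W/m²

Solar declination: sin δ = sin ε · sin L_s = sin 23.44° × sin 300.9° = -0.34133, so δ = -19.958°.
cos h₀ = −tan(-62.3°) tan(-19.958°) = -0.6917, h₀ = 2.3346 rad.
Bracket: h₀ sin ϕ sin δ + cos ϕ cos δ sin h₀ = 2.3346×-0.88539×-0.34133 + 0.46484×0.93994×0.72221 = 0.705540 + 0.315549 = 1.021089.
Q̄ = (S_0/π) × [bracket] = (1361/π) × 1.021089 = 442.4 W/m².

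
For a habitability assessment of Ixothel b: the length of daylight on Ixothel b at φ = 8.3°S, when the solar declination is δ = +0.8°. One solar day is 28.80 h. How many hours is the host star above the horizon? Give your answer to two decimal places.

cos H₀ = −tan φ · tan δ = −tan(-8.3°) × tan(+0.800°) = 0.0020, so H₀ = 1.5688 rad = 89.88°.
Daylight = 2H₀/(2π) × 28.80 h = (1.5688/π) × 28.80 = 14.38 h.

14.38 h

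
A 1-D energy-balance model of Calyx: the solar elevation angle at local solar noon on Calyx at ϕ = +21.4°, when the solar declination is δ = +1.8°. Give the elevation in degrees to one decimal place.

70.4°

At local noon the hour angle is zero, so the zenith angle equals |ϕ − δ| = |+21.4° − (+1.800°)| = 19.600°.
Elevation = 90° − 19.600° = 70.4°.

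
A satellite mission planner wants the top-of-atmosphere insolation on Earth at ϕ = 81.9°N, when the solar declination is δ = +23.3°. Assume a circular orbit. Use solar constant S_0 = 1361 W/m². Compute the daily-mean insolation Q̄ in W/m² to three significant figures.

Q̄ ≈ 533 W/m²

cos h₀ = −tan(+81.9°) tan(+23.300°) = -3.0260 ≤ −1 ⇒ polar day, h₀ = π.
Bracket: h₀ sin ϕ sin δ + cos ϕ cos δ sin h₀ = 3.1416×0.99002×0.39555 + 0.14090×0.91845×0.00000 = 1.230258 + 0.000000 = 1.230258.
Q̄ = (S_0/π) × [bracket] = (1361/π) × 1.230258 = 533.0 W/m².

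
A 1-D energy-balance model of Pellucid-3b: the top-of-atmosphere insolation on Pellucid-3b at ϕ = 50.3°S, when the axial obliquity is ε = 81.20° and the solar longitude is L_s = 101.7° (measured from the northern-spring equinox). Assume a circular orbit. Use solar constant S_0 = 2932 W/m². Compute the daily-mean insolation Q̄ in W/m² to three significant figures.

Solar declination: sin δ = sin ε · sin L_s = sin 81.20° × sin 101.7° = 0.96770, so δ = +75.397°.
cos h₀ = −tan(-50.3°) tan(+75.397°) = 4.6232 ≥ 1 ⇒ polar night, h₀ = 0 and Q̄ = 0.

Q̄ ≈ 0.00 W/m²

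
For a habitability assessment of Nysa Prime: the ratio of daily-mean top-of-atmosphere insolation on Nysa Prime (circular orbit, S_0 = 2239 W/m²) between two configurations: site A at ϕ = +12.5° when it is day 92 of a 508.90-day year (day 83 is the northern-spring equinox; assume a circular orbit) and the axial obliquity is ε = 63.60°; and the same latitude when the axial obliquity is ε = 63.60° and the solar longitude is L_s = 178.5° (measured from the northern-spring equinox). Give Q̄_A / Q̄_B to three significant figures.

Q̄_A / Q̄_B ≈ 1.02

— Configuration A (ϕ=+12.5°):
Solar longitude: L_s = 360° × (92 − 83)/508.90 = 6.367°.
sin δ = sin 63.60° × sin 6.367° = 0.09933, so δ = +5.700°.
cos h₀ = −tan(+12.5°) tan(+5.700°) = -0.0221, h₀ = 1.5929 rad.
Bracket: h₀ sin ϕ sin δ + cos ϕ cos δ sin h₀ = 1.5929×0.21644×0.09933 + 0.97630×0.99505×0.99976 = 0.034246 + 0.971234 = 1.005480.
Q̄ = (S_0/π) × [bracket] = (2239/π) × 1.005480 = 716.60 W/m².
— Configuration B (ϕ=+12.5°):
Solar declination: sin δ = sin ε · sin L_s = sin 63.60° × sin 178.5° = 0.02345, so δ = +1.344°.
cos h₀ = −tan(+12.5°) tan(+1.344°) = -0.0052, h₀ = 1.5760 rad.
Bracket: h₀ sin ϕ sin δ + cos ϕ cos δ sin h₀ = 1.5760×0.21644×0.02345 + 0.97630×0.99973×0.99999 = 0.007999 + 0.976027 = 0.984026.
Q̄ = (S_0/π) × [bracket] = (2239/π) × 0.984026 = 701.31 W/m².
Ratio Q̄_A / Q̄_B = 716.60 / 701.31 = 1.022.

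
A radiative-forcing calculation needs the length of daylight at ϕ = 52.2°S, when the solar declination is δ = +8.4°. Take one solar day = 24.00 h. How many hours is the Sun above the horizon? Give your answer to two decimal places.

cos h₀ = −tan ϕ · tan δ = −tan(-52.2°) × tan(+8.400°) = 0.1904, so h₀ = 1.3793 rad = 79.03°.
Daylight = 2h₀/(2π) × 24.00 h = (1.3793/π) × 24.00 = 10.54 h.

10.54 h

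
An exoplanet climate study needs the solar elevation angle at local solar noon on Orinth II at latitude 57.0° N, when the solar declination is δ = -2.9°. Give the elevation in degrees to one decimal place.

At local noon the hour angle is zero, so the zenith angle equals |ϕ − δ| = |+57.0° − (-2.900°)| = 59.900°.
Elevation = 90° − 59.900° = 30.1°.

30.1°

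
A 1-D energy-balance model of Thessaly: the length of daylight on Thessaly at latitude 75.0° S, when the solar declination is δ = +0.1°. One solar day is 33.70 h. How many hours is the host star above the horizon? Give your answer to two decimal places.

16.78 h

cos H₀ = −tan φ · tan δ = −tan(-75.0°) × tan(+0.100°) = 0.0065, so H₀ = 1.5643 rad = 89.63°.
Daylight = 2H₀/(2π) × 33.70 h = (1.5643/π) × 33.70 = 16.78 h.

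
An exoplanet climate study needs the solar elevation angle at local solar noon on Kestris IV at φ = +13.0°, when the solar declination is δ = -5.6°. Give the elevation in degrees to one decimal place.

At local noon the hour angle is zero, so the zenith angle equals |φ − δ| = |+13.0° − (-5.600°)| = 18.600°.
Elevation = 90° − 18.600° = 71.4°.

71.4°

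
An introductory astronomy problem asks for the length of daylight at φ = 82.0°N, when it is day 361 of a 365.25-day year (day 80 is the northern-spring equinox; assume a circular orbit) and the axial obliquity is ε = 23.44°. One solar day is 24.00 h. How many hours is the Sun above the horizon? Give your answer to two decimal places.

0.00 h

Solar longitude: λ_s = 360° × (361 − 80)/365.25 = 276.961°.
sin δ = sin 23.44° × sin 276.961° = -0.39486, so δ = -23.257°.
cos H₀ = −tan φ · tan δ = 3.0580 ≥ 1, so the Sun never rises (polar night) and H₀ = 0.
Daylight = 2H₀/(2π) × 24.00 h = (0.0000/π) × 24.00 = 0.00 h.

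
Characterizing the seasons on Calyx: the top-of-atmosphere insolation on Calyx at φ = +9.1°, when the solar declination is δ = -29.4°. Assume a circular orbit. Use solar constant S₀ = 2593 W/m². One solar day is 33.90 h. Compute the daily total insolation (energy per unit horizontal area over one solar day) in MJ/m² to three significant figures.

cos H₀ = −tan(+9.1°) tan(-29.400°) = 0.0903, H₀ = 1.4804 rad.
Bracket: H₀ sin φ sin δ + cos φ cos δ sin H₀ = 1.4804×0.15816×-0.49090 + 0.98741×0.87121×0.99592 = -0.114939 + 0.856732 = 0.741793.
Q̄ = (S₀/π) × [bracket] = (2593/π) × 0.741793 = 612.26 W/m².
Daily total = Q̄ × 33.90 h × 3600 s/h = 612.26 × 33.90 × 3600 / 10⁶ = 74.72 MJ/m².

74.7 MJ/m²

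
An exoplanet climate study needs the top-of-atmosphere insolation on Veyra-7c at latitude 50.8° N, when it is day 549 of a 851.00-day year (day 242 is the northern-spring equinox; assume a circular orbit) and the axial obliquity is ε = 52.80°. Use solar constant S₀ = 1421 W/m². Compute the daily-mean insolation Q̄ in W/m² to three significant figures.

Solar longitude: λ_s = 360° × (549 − 242)/851.00 = 129.871°.
sin δ = sin 52.80° × sin 129.871° = 0.61133, so δ = +37.686°.
cos H₀ = −tan(+50.8°) tan(+37.686°) = -0.9472, H₀ = 2.8151 rad.
Bracket: H₀ sin φ sin δ + cos φ cos δ sin H₀ = 2.8151×0.77494×0.61133 + 0.63203×0.79138×0.32074 = 1.333637 + 0.160426 = 1.494063.
Q̄ = (S₀/π) × [bracket] = (1421/π) × 1.494063 = 675.8 W/m².

Q̄ ≈ 676 W/m²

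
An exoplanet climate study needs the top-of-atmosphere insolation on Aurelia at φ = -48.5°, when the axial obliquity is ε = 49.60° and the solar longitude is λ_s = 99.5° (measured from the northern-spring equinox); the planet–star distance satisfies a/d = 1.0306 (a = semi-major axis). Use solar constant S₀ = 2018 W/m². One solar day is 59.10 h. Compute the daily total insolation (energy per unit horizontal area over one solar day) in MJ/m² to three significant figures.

0.00 MJ/m²

Solar declination: sin δ = sin ε · sin λ_s = sin 49.60° × sin 99.5° = 0.75109, so δ = +48.685°.
cos H₀ = −tan(-48.5°) tan(+48.685°) = 1.2859 ≥ 1 ⇒ polar night, H₀ = 0 and Q̄ = 0.
Inverse-square distance factor (a/d)² = 1.0306² = 1.062136.
Daily total = Q̄ × 59.10 h × 3600 s/h = 0.00 MJ/m².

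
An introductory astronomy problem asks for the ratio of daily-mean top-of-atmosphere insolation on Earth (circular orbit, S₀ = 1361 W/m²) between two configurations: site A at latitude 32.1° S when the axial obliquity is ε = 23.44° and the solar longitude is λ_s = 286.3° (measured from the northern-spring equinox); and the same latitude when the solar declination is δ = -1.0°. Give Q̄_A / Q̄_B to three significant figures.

Q̄_A / Q̄_B ≈ 1.31

— Configuration A (φ=-32.1°):
Solar declination: sin δ = sin ε · sin λ_s = sin 23.44° × sin 286.3° = -0.38180, so δ = -22.445°.
cos H₀ = −tan(-32.1°) tan(-22.445°) = -0.2591, H₀ = 1.8329 rad.
Bracket: H₀ sin φ sin δ + cos φ cos δ sin H₀ = 1.8329×-0.53140×-0.38180 + 0.84712×0.92425×0.96584 = 0.371874 + 0.756205 = 1.128079.
Q̄ = (S₀/π) × [bracket] = (1361/π) × 1.128079 = 488.71 W/m².
— Configuration B (φ=-32.1°):
cos H₀ = −tan(-32.1°) tan(-1.000°) = -0.0109, H₀ = 1.5817 rad.
Bracket: H₀ sin φ sin δ + cos φ cos δ sin H₀ = 1.5817×-0.53140×-0.01745 + 0.84712×0.99985×0.99994 = 0.014667 + 0.846942 = 0.861609.
Q̄ = (S₀/π) × [bracket] = (1361/π) × 0.861609 = 373.27 W/m².
Ratio Q̄_A / Q̄_B = 488.71 / 373.27 = 1.309.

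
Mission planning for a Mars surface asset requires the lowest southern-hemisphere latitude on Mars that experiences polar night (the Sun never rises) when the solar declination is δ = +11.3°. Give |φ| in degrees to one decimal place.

Polar night requires cos H₀ = −tan φ tan δ ≥ 1, i.e. tan φ tan δ ≤ −1.
The boundary is |tan φ| · |tan δ| = 1, so |φ| = 90° − |δ| = 90° − 11.3° = 78.7° in the southern hemisphere.

|φ| = 78.7°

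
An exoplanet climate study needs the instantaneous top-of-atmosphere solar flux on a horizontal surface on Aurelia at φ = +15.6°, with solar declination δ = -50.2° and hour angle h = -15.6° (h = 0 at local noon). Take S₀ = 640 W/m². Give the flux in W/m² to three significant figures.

cos θ_z = sin φ sin δ + cos φ cos δ cos h = -0.206607 + 0.593818 = 0.387211.
Flux = S₀ · cos θ_z = 640 × 0.387211 = 247.8 W/m².

248 W/m²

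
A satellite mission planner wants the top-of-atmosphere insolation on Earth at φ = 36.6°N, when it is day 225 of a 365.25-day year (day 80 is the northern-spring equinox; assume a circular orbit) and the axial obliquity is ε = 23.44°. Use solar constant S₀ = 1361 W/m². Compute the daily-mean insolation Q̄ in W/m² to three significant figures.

Q̄ ≈ 441 W/m²

Solar longitude: λ_s = 360° × (225 − 80)/365.25 = 142.916°.
sin δ = sin 23.44° × sin 142.916° = 0.23986, so δ = +13.878°.
cos H₀ = −tan(+36.6°) tan(+13.878°) = -0.1835, H₀ = 1.7553 rad.
Bracket: H₀ sin φ sin δ + cos φ cos δ sin H₀ = 1.7553×0.59622×0.23986 + 0.80282×0.97081×0.98302 = 0.251024 + 0.766152 = 1.017176.
Q̄ = (S₀/π) × [bracket] = (1361/π) × 1.017176 = 440.7 W/m².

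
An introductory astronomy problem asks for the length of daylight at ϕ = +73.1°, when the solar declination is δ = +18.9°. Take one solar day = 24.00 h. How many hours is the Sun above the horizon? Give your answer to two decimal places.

Sunrise equation: cos h₀ = −tan ϕ · tan δ = -1.1269 ≤ −1, so the Sun never sets (polar day) and h₀ = π.
Daylight = 2h₀/(2π) × 24.00 h = (3.1416/π) × 24.00 = 24.00 h.

24.00 h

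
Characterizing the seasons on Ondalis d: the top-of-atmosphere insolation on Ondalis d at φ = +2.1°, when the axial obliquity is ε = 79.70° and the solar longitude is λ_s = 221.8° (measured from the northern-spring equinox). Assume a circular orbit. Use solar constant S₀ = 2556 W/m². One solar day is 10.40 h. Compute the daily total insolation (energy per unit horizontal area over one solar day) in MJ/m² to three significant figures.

21.8 MJ/m²

Solar declination: sin δ = sin ε · sin λ_s = sin 79.70° × sin 221.8° = -0.65579, so δ = -40.980°.
cos H₀ = −tan(+2.1°) tan(-40.980°) = 0.0319, H₀ = 1.5389 rad.
Bracket: H₀ sin φ sin δ + cos φ cos δ sin H₀ = 1.5389×0.03664×-0.65579 + 0.99933×0.75494×0.99949 = -0.036977 + 0.754049 = 0.717072.
Q̄ = (S₀/π) × [bracket] = (2556/π) × 0.717072 = 583.41 W/m².
Daily total = Q̄ × 10.40 h × 3600 s/h = 583.41 × 10.40 × 3600 / 10⁶ = 21.84 MJ/m².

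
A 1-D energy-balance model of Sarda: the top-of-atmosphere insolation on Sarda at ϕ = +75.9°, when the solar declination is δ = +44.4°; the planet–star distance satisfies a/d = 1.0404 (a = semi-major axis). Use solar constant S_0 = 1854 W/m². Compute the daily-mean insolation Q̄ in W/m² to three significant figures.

cos h₀ = −tan(+75.9°) tan(+44.400°) = -3.8986 ≤ −1 ⇒ polar day, h₀ = π.
Bracket: h₀ sin ϕ sin δ + cos ϕ cos δ sin h₀ = 3.1416×0.96987×0.69966 + 0.24362×0.71447×0.00000 = 2.131825 + 0.000000 = 2.131825.
Inverse-square distance factor (a/d)² = 1.0404² = 1.082432.
Q̄ = (S_0/π) × 1.082432 × [bracket] = (1854/π) × 1.082432 × 2.131825 = 1362 W/m².

Q̄ ≈ 1.36e+03 W/m²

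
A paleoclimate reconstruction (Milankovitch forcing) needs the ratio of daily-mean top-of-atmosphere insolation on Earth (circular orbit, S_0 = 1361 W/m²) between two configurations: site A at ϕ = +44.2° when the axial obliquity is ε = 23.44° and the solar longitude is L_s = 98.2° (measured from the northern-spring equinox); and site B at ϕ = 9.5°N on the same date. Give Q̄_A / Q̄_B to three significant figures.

Q̄_A / Q̄_B ≈ 1.14

— Configuration A (ϕ=+44.2°):
Solar declination: sin δ = sin ε · sin L_s = sin 23.44° × sin 98.2° = 0.39372, so δ = +23.186°.
cos h₀ = −tan(+44.2°) tan(+23.186°) = -0.4165, h₀ = 2.0004 rad.
Bracket: h₀ sin ϕ sin δ + cos ϕ cos δ sin h₀ = 2.0004×0.69717×0.39372 + 0.71691×0.91923×0.90913 = 0.549089 + 0.599121 = 1.148210.
Q̄ = (S_0/π) × [bracket] = (1361/π) × 1.148210 = 497.43 W/m².
— Configuration B (ϕ=+9.5°):
cos h₀ = −tan(+9.5°) tan(+23.186°) = -0.0717, h₀ = 1.6425 rad.
Bracket: h₀ sin ϕ sin δ + cos ϕ cos δ sin h₀ = 1.6425×0.16505×0.39372 + 0.98629×0.91923×0.99743 = 0.106735 + 0.904297 = 1.011032.
Q̄ = (S_0/π) × [bracket] = (1361/π) × 1.011032 = 438.00 W/m².
Ratio Q̄_A / Q̄_B = 497.43 / 438.00 = 1.136.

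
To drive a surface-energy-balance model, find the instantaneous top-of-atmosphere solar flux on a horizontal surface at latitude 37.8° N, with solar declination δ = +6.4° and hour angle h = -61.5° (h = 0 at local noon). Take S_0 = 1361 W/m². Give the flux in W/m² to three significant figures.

603 W/m²

cos θ_z = sin ϕ sin δ + cos ϕ cos δ cos h = 0.068320 + 0.374680 = 0.443000.
Flux = S_0 · cos θ_z = 1361 × 0.443000 = 602.9 W/m².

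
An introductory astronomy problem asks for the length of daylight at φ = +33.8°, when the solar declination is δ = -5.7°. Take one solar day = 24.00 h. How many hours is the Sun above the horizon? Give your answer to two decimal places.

cos H₀ = −tan φ · tan δ = −tan(+33.8°) × tan(-5.700°) = 0.0668, so H₀ = 1.5039 rad = 86.17°.
Daylight = 2H₀/(2π) × 24.00 h = (1.5039/π) × 24.00 = 11.49 h.

11.49 h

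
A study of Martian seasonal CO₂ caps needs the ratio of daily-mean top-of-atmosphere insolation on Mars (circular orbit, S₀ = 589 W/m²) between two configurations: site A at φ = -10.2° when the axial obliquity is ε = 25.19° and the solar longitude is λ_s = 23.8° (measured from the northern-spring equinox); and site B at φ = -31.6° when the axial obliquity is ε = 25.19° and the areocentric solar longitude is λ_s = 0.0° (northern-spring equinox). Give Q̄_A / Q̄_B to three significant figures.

— Configuration A (φ=-10.2°):
Solar declination: sin δ = sin ε · sin λ_s = sin 25.19° × sin 23.8° = 0.17176, so δ = +9.890°.
cos H₀ = −tan(-10.2°) tan(+9.890°) = 0.0314, H₀ = 1.5394 rad.
Bracket: H₀ sin φ sin δ + cos φ cos δ sin H₀ = 1.5394×-0.17708×0.17176 + 0.98420×0.98514×0.99951 = -0.046821 + 0.969100 = 0.922279.
Q̄ = (S₀/π) × [bracket] = (589/π) × 0.922279 = 172.91 W/m².
— Configuration B (φ=-31.6°):
sin δ = sin 25.19° × sin 0.0° = 0.00000, so δ = +0.000°.
cos H₀ = −tan(-31.6°) tan(+0.000°) = 0.0000, H₀ = 1.5708 rad.
Bracket: H₀ sin φ sin δ + cos φ cos δ sin H₀ = 1.5708×-0.52399×0.00000 + 0.85173×1.00000×1.00000 = -0.000000 + 0.851730 = 0.851730.
Q̄ = (S₀/π) × [bracket] = (589/π) × 0.851730 = 159.69 W/m².
Ratio Q̄_A / Q̄_B = 172.91 / 159.69 = 1.083.

Q̄_A / Q̄_B ≈ 1.08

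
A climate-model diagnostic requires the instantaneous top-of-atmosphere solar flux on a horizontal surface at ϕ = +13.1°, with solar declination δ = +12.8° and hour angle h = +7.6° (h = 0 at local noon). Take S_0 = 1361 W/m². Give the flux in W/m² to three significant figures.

cos θ_z = sin ϕ sin δ + cos ϕ cos δ cos h = 0.050214 + 0.941429 = 0.991643.
Flux = S_0 · cos θ_z = 1361 × 0.991643 = 1350 W/m².

1.35e+03 W/m²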